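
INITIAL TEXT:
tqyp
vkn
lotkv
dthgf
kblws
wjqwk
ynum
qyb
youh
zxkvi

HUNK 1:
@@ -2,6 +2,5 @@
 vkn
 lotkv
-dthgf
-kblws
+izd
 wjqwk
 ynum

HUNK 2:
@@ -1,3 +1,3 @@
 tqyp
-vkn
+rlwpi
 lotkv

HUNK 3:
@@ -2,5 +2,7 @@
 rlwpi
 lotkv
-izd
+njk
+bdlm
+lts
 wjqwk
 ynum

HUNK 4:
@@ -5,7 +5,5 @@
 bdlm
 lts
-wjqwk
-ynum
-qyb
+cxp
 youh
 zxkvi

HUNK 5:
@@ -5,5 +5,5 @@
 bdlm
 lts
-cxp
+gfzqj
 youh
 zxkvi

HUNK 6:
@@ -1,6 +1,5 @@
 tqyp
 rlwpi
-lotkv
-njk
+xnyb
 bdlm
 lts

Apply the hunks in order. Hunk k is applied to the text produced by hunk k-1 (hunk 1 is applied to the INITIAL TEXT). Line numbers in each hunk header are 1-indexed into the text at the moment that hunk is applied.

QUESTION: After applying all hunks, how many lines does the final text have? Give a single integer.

Answer: 8

Derivation:
Hunk 1: at line 2 remove [dthgf,kblws] add [izd] -> 9 lines: tqyp vkn lotkv izd wjqwk ynum qyb youh zxkvi
Hunk 2: at line 1 remove [vkn] add [rlwpi] -> 9 lines: tqyp rlwpi lotkv izd wjqwk ynum qyb youh zxkvi
Hunk 3: at line 2 remove [izd] add [njk,bdlm,lts] -> 11 lines: tqyp rlwpi lotkv njk bdlm lts wjqwk ynum qyb youh zxkvi
Hunk 4: at line 5 remove [wjqwk,ynum,qyb] add [cxp] -> 9 lines: tqyp rlwpi lotkv njk bdlm lts cxp youh zxkvi
Hunk 5: at line 5 remove [cxp] add [gfzqj] -> 9 lines: tqyp rlwpi lotkv njk bdlm lts gfzqj youh zxkvi
Hunk 6: at line 1 remove [lotkv,njk] add [xnyb] -> 8 lines: tqyp rlwpi xnyb bdlm lts gfzqj youh zxkvi
Final line count: 8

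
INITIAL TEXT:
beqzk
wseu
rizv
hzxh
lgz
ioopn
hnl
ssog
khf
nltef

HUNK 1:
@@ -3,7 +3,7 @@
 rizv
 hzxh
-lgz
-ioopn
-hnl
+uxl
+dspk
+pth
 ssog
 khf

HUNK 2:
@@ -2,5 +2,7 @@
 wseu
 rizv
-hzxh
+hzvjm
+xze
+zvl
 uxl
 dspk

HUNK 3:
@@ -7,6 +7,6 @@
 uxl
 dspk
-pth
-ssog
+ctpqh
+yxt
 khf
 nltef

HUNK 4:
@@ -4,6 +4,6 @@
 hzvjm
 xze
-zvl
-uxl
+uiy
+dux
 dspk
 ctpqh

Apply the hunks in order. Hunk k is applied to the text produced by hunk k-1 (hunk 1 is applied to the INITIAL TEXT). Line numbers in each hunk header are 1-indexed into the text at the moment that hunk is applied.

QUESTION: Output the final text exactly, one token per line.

Answer: beqzk
wseu
rizv
hzvjm
xze
uiy
dux
dspk
ctpqh
yxt
khf
nltef

Derivation:
Hunk 1: at line 3 remove [lgz,ioopn,hnl] add [uxl,dspk,pth] -> 10 lines: beqzk wseu rizv hzxh uxl dspk pth ssog khf nltef
Hunk 2: at line 2 remove [hzxh] add [hzvjm,xze,zvl] -> 12 lines: beqzk wseu rizv hzvjm xze zvl uxl dspk pth ssog khf nltef
Hunk 3: at line 7 remove [pth,ssog] add [ctpqh,yxt] -> 12 lines: beqzk wseu rizv hzvjm xze zvl uxl dspk ctpqh yxt khf nltef
Hunk 4: at line 4 remove [zvl,uxl] add [uiy,dux] -> 12 lines: beqzk wseu rizv hzvjm xze uiy dux dspk ctpqh yxt khf nltef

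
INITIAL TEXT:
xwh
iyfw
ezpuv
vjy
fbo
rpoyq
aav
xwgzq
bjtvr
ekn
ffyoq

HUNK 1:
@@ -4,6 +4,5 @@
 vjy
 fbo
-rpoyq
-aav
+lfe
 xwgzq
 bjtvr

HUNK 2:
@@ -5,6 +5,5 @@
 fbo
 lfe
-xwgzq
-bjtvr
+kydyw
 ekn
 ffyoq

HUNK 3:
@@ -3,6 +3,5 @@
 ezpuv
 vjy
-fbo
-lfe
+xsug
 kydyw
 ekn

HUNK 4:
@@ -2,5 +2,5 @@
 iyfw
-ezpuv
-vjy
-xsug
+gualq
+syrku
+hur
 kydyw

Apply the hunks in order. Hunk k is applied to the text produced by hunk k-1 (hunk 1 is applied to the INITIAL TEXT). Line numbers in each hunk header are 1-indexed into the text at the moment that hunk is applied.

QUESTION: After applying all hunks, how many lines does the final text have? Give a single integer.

Answer: 8

Derivation:
Hunk 1: at line 4 remove [rpoyq,aav] add [lfe] -> 10 lines: xwh iyfw ezpuv vjy fbo lfe xwgzq bjtvr ekn ffyoq
Hunk 2: at line 5 remove [xwgzq,bjtvr] add [kydyw] -> 9 lines: xwh iyfw ezpuv vjy fbo lfe kydyw ekn ffyoq
Hunk 3: at line 3 remove [fbo,lfe] add [xsug] -> 8 lines: xwh iyfw ezpuv vjy xsug kydyw ekn ffyoq
Hunk 4: at line 2 remove [ezpuv,vjy,xsug] add [gualq,syrku,hur] -> 8 lines: xwh iyfw gualq syrku hur kydyw ekn ffyoq
Final line count: 8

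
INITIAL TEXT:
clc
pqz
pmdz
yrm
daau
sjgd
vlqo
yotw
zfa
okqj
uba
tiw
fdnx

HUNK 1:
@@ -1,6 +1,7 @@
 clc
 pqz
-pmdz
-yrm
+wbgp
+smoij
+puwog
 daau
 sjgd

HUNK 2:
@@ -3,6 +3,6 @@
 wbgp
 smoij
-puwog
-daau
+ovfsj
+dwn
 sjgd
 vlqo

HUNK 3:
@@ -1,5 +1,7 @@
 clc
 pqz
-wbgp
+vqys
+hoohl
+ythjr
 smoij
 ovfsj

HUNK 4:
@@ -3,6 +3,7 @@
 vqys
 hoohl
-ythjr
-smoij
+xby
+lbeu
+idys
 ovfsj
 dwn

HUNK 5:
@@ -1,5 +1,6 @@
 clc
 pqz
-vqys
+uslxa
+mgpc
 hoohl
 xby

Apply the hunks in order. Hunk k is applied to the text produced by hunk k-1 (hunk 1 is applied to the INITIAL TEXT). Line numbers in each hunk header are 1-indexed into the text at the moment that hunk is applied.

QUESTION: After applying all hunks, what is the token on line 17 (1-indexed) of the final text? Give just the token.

Answer: tiw

Derivation:
Hunk 1: at line 1 remove [pmdz,yrm] add [wbgp,smoij,puwog] -> 14 lines: clc pqz wbgp smoij puwog daau sjgd vlqo yotw zfa okqj uba tiw fdnx
Hunk 2: at line 3 remove [puwog,daau] add [ovfsj,dwn] -> 14 lines: clc pqz wbgp smoij ovfsj dwn sjgd vlqo yotw zfa okqj uba tiw fdnx
Hunk 3: at line 1 remove [wbgp] add [vqys,hoohl,ythjr] -> 16 lines: clc pqz vqys hoohl ythjr smoij ovfsj dwn sjgd vlqo yotw zfa okqj uba tiw fdnx
Hunk 4: at line 3 remove [ythjr,smoij] add [xby,lbeu,idys] -> 17 lines: clc pqz vqys hoohl xby lbeu idys ovfsj dwn sjgd vlqo yotw zfa okqj uba tiw fdnx
Hunk 5: at line 1 remove [vqys] add [uslxa,mgpc] -> 18 lines: clc pqz uslxa mgpc hoohl xby lbeu idys ovfsj dwn sjgd vlqo yotw zfa okqj uba tiw fdnx
Final line 17: tiw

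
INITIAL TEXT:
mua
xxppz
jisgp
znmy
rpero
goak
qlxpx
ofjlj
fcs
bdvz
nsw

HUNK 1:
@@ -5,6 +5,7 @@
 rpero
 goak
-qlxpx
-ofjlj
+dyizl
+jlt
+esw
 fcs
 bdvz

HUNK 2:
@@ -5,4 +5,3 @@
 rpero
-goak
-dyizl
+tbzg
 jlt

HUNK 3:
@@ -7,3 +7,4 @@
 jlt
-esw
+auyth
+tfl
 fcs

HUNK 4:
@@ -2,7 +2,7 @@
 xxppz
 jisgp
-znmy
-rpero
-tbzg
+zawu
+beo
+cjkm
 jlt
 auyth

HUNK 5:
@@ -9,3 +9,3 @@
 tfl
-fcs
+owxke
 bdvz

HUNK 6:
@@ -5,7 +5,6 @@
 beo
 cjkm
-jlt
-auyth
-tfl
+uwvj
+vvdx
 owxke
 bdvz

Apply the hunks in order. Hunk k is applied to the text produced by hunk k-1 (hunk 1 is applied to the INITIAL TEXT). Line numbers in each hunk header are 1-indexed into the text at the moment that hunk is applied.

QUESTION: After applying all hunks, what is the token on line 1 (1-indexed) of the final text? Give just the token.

Answer: mua

Derivation:
Hunk 1: at line 5 remove [qlxpx,ofjlj] add [dyizl,jlt,esw] -> 12 lines: mua xxppz jisgp znmy rpero goak dyizl jlt esw fcs bdvz nsw
Hunk 2: at line 5 remove [goak,dyizl] add [tbzg] -> 11 lines: mua xxppz jisgp znmy rpero tbzg jlt esw fcs bdvz nsw
Hunk 3: at line 7 remove [esw] add [auyth,tfl] -> 12 lines: mua xxppz jisgp znmy rpero tbzg jlt auyth tfl fcs bdvz nsw
Hunk 4: at line 2 remove [znmy,rpero,tbzg] add [zawu,beo,cjkm] -> 12 lines: mua xxppz jisgp zawu beo cjkm jlt auyth tfl fcs bdvz nsw
Hunk 5: at line 9 remove [fcs] add [owxke] -> 12 lines: mua xxppz jisgp zawu beo cjkm jlt auyth tfl owxke bdvz nsw
Hunk 6: at line 5 remove [jlt,auyth,tfl] add [uwvj,vvdx] -> 11 lines: mua xxppz jisgp zawu beo cjkm uwvj vvdx owxke bdvz nsw
Final line 1: mua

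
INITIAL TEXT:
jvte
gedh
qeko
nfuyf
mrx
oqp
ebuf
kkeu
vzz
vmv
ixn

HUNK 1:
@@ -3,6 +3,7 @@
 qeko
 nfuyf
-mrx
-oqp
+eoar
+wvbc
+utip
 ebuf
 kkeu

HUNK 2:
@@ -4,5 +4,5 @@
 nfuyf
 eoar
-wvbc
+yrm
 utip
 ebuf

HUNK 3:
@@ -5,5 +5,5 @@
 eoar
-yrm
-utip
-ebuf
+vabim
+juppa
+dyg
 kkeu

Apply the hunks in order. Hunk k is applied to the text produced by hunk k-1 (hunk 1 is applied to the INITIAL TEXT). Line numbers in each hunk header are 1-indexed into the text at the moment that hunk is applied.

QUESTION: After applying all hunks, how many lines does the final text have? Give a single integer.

Answer: 12

Derivation:
Hunk 1: at line 3 remove [mrx,oqp] add [eoar,wvbc,utip] -> 12 lines: jvte gedh qeko nfuyf eoar wvbc utip ebuf kkeu vzz vmv ixn
Hunk 2: at line 4 remove [wvbc] add [yrm] -> 12 lines: jvte gedh qeko nfuyf eoar yrm utip ebuf kkeu vzz vmv ixn
Hunk 3: at line 5 remove [yrm,utip,ebuf] add [vabim,juppa,dyg] -> 12 lines: jvte gedh qeko nfuyf eoar vabim juppa dyg kkeu vzz vmv ixn
Final line count: 12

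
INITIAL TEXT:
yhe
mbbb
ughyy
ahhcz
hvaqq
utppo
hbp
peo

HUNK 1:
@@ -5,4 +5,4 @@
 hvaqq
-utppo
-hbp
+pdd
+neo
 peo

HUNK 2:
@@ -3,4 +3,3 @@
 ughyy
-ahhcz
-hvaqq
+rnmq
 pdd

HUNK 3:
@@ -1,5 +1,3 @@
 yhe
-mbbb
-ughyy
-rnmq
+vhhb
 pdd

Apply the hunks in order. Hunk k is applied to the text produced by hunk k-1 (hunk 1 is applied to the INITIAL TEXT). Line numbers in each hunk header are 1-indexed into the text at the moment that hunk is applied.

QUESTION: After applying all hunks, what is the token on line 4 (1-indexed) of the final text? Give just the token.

Answer: neo

Derivation:
Hunk 1: at line 5 remove [utppo,hbp] add [pdd,neo] -> 8 lines: yhe mbbb ughyy ahhcz hvaqq pdd neo peo
Hunk 2: at line 3 remove [ahhcz,hvaqq] add [rnmq] -> 7 lines: yhe mbbb ughyy rnmq pdd neo peo
Hunk 3: at line 1 remove [mbbb,ughyy,rnmq] add [vhhb] -> 5 lines: yhe vhhb pdd neo peo
Final line 4: neo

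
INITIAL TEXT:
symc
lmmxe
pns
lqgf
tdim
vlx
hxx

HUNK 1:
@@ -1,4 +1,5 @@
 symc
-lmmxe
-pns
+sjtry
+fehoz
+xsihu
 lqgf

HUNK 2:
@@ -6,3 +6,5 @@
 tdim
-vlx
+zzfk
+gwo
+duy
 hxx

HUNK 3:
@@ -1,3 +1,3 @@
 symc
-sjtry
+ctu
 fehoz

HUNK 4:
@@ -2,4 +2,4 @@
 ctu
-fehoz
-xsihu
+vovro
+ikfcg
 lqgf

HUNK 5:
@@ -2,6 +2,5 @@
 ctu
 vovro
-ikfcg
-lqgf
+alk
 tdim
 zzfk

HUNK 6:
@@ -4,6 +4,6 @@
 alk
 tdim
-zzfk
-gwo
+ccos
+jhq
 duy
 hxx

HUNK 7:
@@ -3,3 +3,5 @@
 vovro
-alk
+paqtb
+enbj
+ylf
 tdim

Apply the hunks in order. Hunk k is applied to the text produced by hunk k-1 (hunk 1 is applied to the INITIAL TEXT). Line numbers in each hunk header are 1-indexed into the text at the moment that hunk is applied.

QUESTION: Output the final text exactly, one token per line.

Hunk 1: at line 1 remove [lmmxe,pns] add [sjtry,fehoz,xsihu] -> 8 lines: symc sjtry fehoz xsihu lqgf tdim vlx hxx
Hunk 2: at line 6 remove [vlx] add [zzfk,gwo,duy] -> 10 lines: symc sjtry fehoz xsihu lqgf tdim zzfk gwo duy hxx
Hunk 3: at line 1 remove [sjtry] add [ctu] -> 10 lines: symc ctu fehoz xsihu lqgf tdim zzfk gwo duy hxx
Hunk 4: at line 2 remove [fehoz,xsihu] add [vovro,ikfcg] -> 10 lines: symc ctu vovro ikfcg lqgf tdim zzfk gwo duy hxx
Hunk 5: at line 2 remove [ikfcg,lqgf] add [alk] -> 9 lines: symc ctu vovro alk tdim zzfk gwo duy hxx
Hunk 6: at line 4 remove [zzfk,gwo] add [ccos,jhq] -> 9 lines: symc ctu vovro alk tdim ccos jhq duy hxx
Hunk 7: at line 3 remove [alk] add [paqtb,enbj,ylf] -> 11 lines: symc ctu vovro paqtb enbj ylf tdim ccos jhq duy hxx

Answer: symc
ctu
vovro
paqtb
enbj
ylf
tdim
ccos
jhq
duy
hxx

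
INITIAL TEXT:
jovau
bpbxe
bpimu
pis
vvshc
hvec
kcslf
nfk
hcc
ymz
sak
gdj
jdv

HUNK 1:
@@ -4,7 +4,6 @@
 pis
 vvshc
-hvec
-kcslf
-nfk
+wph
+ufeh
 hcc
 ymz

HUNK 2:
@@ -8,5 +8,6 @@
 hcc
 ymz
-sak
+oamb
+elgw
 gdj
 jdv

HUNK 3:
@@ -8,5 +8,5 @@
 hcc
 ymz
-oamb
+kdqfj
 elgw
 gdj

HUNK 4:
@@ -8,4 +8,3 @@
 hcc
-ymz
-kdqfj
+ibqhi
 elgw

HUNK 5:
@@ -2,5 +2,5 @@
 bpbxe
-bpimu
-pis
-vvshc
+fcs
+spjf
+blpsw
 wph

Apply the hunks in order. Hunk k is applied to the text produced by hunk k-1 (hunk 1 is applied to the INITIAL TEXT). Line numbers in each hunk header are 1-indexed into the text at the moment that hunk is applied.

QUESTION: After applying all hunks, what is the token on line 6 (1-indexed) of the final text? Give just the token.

Hunk 1: at line 4 remove [hvec,kcslf,nfk] add [wph,ufeh] -> 12 lines: jovau bpbxe bpimu pis vvshc wph ufeh hcc ymz sak gdj jdv
Hunk 2: at line 8 remove [sak] add [oamb,elgw] -> 13 lines: jovau bpbxe bpimu pis vvshc wph ufeh hcc ymz oamb elgw gdj jdv
Hunk 3: at line 8 remove [oamb] add [kdqfj] -> 13 lines: jovau bpbxe bpimu pis vvshc wph ufeh hcc ymz kdqfj elgw gdj jdv
Hunk 4: at line 8 remove [ymz,kdqfj] add [ibqhi] -> 12 lines: jovau bpbxe bpimu pis vvshc wph ufeh hcc ibqhi elgw gdj jdv
Hunk 5: at line 2 remove [bpimu,pis,vvshc] add [fcs,spjf,blpsw] -> 12 lines: jovau bpbxe fcs spjf blpsw wph ufeh hcc ibqhi elgw gdj jdv
Final line 6: wph

Answer: wph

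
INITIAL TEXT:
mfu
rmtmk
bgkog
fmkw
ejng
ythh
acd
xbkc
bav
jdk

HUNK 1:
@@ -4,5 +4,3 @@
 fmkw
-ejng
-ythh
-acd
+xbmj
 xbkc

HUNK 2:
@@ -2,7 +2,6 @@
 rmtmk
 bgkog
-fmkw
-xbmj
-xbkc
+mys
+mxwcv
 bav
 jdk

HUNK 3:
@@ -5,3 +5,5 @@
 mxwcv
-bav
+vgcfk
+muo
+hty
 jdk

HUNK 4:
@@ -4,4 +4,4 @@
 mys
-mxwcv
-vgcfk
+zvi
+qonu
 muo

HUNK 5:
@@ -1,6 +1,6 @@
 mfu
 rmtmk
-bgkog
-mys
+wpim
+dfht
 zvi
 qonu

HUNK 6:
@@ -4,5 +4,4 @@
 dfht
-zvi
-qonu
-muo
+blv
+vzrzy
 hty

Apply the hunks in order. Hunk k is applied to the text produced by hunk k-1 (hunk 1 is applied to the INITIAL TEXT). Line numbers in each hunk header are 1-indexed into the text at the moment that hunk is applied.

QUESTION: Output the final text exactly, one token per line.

Answer: mfu
rmtmk
wpim
dfht
blv
vzrzy
hty
jdk

Derivation:
Hunk 1: at line 4 remove [ejng,ythh,acd] add [xbmj] -> 8 lines: mfu rmtmk bgkog fmkw xbmj xbkc bav jdk
Hunk 2: at line 2 remove [fmkw,xbmj,xbkc] add [mys,mxwcv] -> 7 lines: mfu rmtmk bgkog mys mxwcv bav jdk
Hunk 3: at line 5 remove [bav] add [vgcfk,muo,hty] -> 9 lines: mfu rmtmk bgkog mys mxwcv vgcfk muo hty jdk
Hunk 4: at line 4 remove [mxwcv,vgcfk] add [zvi,qonu] -> 9 lines: mfu rmtmk bgkog mys zvi qonu muo hty jdk
Hunk 5: at line 1 remove [bgkog,mys] add [wpim,dfht] -> 9 lines: mfu rmtmk wpim dfht zvi qonu muo hty jdk
Hunk 6: at line 4 remove [zvi,qonu,muo] add [blv,vzrzy] -> 8 lines: mfu rmtmk wpim dfht blv vzrzy hty jdk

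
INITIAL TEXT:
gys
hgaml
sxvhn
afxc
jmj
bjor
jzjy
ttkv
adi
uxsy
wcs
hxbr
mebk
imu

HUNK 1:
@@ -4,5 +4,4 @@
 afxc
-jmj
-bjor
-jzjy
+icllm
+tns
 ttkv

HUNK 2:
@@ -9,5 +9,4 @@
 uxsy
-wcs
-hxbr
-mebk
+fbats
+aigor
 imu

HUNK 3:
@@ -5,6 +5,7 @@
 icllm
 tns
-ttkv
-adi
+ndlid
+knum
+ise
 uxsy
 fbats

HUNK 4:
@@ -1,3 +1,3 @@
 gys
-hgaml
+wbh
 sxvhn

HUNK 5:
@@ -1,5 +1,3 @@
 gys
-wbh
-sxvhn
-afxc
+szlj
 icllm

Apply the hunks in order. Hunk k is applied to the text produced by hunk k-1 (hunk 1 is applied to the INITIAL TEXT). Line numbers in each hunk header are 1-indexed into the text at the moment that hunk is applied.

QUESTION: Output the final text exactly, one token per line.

Hunk 1: at line 4 remove [jmj,bjor,jzjy] add [icllm,tns] -> 13 lines: gys hgaml sxvhn afxc icllm tns ttkv adi uxsy wcs hxbr mebk imu
Hunk 2: at line 9 remove [wcs,hxbr,mebk] add [fbats,aigor] -> 12 lines: gys hgaml sxvhn afxc icllm tns ttkv adi uxsy fbats aigor imu
Hunk 3: at line 5 remove [ttkv,adi] add [ndlid,knum,ise] -> 13 lines: gys hgaml sxvhn afxc icllm tns ndlid knum ise uxsy fbats aigor imu
Hunk 4: at line 1 remove [hgaml] add [wbh] -> 13 lines: gys wbh sxvhn afxc icllm tns ndlid knum ise uxsy fbats aigor imu
Hunk 5: at line 1 remove [wbh,sxvhn,afxc] add [szlj] -> 11 lines: gys szlj icllm tns ndlid knum ise uxsy fbats aigor imu

Answer: gys
szlj
icllm
tns
ndlid
knum
ise
uxsy
fbats
aigor
imu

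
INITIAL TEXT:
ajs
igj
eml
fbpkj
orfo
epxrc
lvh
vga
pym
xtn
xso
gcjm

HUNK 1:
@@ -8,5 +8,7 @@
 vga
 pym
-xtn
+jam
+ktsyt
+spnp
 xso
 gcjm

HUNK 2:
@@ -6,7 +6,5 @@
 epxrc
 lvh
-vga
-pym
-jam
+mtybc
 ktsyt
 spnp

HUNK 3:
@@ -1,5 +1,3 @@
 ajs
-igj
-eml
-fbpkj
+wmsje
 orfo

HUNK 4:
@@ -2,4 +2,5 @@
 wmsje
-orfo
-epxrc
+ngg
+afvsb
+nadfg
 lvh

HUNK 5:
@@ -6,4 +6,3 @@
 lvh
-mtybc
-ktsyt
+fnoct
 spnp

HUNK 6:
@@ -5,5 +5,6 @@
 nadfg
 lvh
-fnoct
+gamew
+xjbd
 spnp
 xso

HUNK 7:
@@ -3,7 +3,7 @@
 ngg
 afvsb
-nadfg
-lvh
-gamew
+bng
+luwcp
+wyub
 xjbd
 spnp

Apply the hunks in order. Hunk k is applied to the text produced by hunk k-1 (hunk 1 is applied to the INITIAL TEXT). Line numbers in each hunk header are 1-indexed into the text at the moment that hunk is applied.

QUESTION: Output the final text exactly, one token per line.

Answer: ajs
wmsje
ngg
afvsb
bng
luwcp
wyub
xjbd
spnp
xso
gcjm

Derivation:
Hunk 1: at line 8 remove [xtn] add [jam,ktsyt,spnp] -> 14 lines: ajs igj eml fbpkj orfo epxrc lvh vga pym jam ktsyt spnp xso gcjm
Hunk 2: at line 6 remove [vga,pym,jam] add [mtybc] -> 12 lines: ajs igj eml fbpkj orfo epxrc lvh mtybc ktsyt spnp xso gcjm
Hunk 3: at line 1 remove [igj,eml,fbpkj] add [wmsje] -> 10 lines: ajs wmsje orfo epxrc lvh mtybc ktsyt spnp xso gcjm
Hunk 4: at line 2 remove [orfo,epxrc] add [ngg,afvsb,nadfg] -> 11 lines: ajs wmsje ngg afvsb nadfg lvh mtybc ktsyt spnp xso gcjm
Hunk 5: at line 6 remove [mtybc,ktsyt] add [fnoct] -> 10 lines: ajs wmsje ngg afvsb nadfg lvh fnoct spnp xso gcjm
Hunk 6: at line 5 remove [fnoct] add [gamew,xjbd] -> 11 lines: ajs wmsje ngg afvsb nadfg lvh gamew xjbd spnp xso gcjm
Hunk 7: at line 3 remove [nadfg,lvh,gamew] add [bng,luwcp,wyub] -> 11 lines: ajs wmsje ngg afvsb bng luwcp wyub xjbd spnp xso gcjm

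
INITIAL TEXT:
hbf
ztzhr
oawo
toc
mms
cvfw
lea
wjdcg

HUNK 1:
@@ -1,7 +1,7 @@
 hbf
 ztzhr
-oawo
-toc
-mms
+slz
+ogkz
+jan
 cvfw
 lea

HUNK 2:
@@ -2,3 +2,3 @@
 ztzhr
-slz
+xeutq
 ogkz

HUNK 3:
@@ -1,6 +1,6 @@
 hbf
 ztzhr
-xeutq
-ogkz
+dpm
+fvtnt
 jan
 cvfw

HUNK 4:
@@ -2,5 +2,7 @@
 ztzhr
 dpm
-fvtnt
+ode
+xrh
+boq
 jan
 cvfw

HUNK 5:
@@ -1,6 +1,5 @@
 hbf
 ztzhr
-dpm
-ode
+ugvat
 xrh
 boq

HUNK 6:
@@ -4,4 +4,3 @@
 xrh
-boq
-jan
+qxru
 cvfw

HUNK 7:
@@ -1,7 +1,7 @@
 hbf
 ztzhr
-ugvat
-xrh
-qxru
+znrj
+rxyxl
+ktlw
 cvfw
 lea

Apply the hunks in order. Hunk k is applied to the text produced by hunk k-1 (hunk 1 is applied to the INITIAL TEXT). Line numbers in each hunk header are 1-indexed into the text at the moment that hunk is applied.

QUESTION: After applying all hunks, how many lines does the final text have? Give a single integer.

Answer: 8

Derivation:
Hunk 1: at line 1 remove [oawo,toc,mms] add [slz,ogkz,jan] -> 8 lines: hbf ztzhr slz ogkz jan cvfw lea wjdcg
Hunk 2: at line 2 remove [slz] add [xeutq] -> 8 lines: hbf ztzhr xeutq ogkz jan cvfw lea wjdcg
Hunk 3: at line 1 remove [xeutq,ogkz] add [dpm,fvtnt] -> 8 lines: hbf ztzhr dpm fvtnt jan cvfw lea wjdcg
Hunk 4: at line 2 remove [fvtnt] add [ode,xrh,boq] -> 10 lines: hbf ztzhr dpm ode xrh boq jan cvfw lea wjdcg
Hunk 5: at line 1 remove [dpm,ode] add [ugvat] -> 9 lines: hbf ztzhr ugvat xrh boq jan cvfw lea wjdcg
Hunk 6: at line 4 remove [boq,jan] add [qxru] -> 8 lines: hbf ztzhr ugvat xrh qxru cvfw lea wjdcg
Hunk 7: at line 1 remove [ugvat,xrh,qxru] add [znrj,rxyxl,ktlw] -> 8 lines: hbf ztzhr znrj rxyxl ktlw cvfw lea wjdcg
Final line count: 8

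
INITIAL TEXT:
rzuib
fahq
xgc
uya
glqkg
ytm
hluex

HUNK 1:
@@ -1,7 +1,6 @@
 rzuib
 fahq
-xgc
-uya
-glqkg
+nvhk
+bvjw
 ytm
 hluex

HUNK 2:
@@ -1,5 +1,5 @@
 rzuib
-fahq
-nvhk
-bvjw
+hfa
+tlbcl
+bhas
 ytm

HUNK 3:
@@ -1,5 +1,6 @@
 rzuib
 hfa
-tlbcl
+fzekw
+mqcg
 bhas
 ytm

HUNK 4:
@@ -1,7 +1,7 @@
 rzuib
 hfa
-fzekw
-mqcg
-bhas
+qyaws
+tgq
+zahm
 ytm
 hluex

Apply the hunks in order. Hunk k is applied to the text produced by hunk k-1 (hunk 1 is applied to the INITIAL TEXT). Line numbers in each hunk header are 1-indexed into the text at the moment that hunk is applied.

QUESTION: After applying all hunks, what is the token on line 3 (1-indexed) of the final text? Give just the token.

Hunk 1: at line 1 remove [xgc,uya,glqkg] add [nvhk,bvjw] -> 6 lines: rzuib fahq nvhk bvjw ytm hluex
Hunk 2: at line 1 remove [fahq,nvhk,bvjw] add [hfa,tlbcl,bhas] -> 6 lines: rzuib hfa tlbcl bhas ytm hluex
Hunk 3: at line 1 remove [tlbcl] add [fzekw,mqcg] -> 7 lines: rzuib hfa fzekw mqcg bhas ytm hluex
Hunk 4: at line 1 remove [fzekw,mqcg,bhas] add [qyaws,tgq,zahm] -> 7 lines: rzuib hfa qyaws tgq zahm ytm hluex
Final line 3: qyaws

Answer: qyaws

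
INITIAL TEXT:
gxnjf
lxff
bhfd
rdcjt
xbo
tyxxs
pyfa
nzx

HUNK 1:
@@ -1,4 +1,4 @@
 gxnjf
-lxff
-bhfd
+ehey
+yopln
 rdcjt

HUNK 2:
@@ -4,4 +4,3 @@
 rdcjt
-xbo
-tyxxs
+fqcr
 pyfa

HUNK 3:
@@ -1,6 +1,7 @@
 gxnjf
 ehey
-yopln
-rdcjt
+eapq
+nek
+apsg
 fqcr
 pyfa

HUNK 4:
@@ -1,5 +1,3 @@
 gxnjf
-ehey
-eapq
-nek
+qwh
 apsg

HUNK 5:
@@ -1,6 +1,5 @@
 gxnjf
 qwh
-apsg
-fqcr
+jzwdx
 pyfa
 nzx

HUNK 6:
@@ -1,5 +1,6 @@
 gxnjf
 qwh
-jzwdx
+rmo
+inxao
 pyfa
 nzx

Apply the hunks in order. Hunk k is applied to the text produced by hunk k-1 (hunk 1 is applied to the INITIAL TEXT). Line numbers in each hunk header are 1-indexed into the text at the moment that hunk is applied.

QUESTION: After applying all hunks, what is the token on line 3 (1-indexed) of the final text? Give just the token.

Answer: rmo

Derivation:
Hunk 1: at line 1 remove [lxff,bhfd] add [ehey,yopln] -> 8 lines: gxnjf ehey yopln rdcjt xbo tyxxs pyfa nzx
Hunk 2: at line 4 remove [xbo,tyxxs] add [fqcr] -> 7 lines: gxnjf ehey yopln rdcjt fqcr pyfa nzx
Hunk 3: at line 1 remove [yopln,rdcjt] add [eapq,nek,apsg] -> 8 lines: gxnjf ehey eapq nek apsg fqcr pyfa nzx
Hunk 4: at line 1 remove [ehey,eapq,nek] add [qwh] -> 6 lines: gxnjf qwh apsg fqcr pyfa nzx
Hunk 5: at line 1 remove [apsg,fqcr] add [jzwdx] -> 5 lines: gxnjf qwh jzwdx pyfa nzx
Hunk 6: at line 1 remove [jzwdx] add [rmo,inxao] -> 6 lines: gxnjf qwh rmo inxao pyfa nzx
Final line 3: rmo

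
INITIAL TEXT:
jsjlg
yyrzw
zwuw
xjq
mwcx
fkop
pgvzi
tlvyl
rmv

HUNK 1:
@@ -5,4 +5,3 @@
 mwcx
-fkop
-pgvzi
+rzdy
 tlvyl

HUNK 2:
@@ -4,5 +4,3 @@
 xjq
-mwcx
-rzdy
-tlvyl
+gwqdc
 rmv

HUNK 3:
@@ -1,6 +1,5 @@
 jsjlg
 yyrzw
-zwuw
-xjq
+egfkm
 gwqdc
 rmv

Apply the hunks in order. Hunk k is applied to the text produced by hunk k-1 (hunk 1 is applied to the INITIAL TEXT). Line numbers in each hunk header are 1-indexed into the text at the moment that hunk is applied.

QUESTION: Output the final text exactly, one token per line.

Answer: jsjlg
yyrzw
egfkm
gwqdc
rmv

Derivation:
Hunk 1: at line 5 remove [fkop,pgvzi] add [rzdy] -> 8 lines: jsjlg yyrzw zwuw xjq mwcx rzdy tlvyl rmv
Hunk 2: at line 4 remove [mwcx,rzdy,tlvyl] add [gwqdc] -> 6 lines: jsjlg yyrzw zwuw xjq gwqdc rmv
Hunk 3: at line 1 remove [zwuw,xjq] add [egfkm] -> 5 lines: jsjlg yyrzw egfkm gwqdc rmv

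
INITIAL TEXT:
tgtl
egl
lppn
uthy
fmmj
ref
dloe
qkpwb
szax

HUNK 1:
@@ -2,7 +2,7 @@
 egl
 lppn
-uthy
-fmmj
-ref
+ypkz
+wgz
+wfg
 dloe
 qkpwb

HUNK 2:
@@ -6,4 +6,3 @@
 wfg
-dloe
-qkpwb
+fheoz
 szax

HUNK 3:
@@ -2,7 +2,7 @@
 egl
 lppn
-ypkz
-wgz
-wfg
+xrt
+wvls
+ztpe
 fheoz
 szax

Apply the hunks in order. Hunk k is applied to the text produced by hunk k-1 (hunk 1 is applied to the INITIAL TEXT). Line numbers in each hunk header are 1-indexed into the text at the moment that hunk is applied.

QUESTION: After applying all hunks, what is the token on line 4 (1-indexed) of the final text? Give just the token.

Hunk 1: at line 2 remove [uthy,fmmj,ref] add [ypkz,wgz,wfg] -> 9 lines: tgtl egl lppn ypkz wgz wfg dloe qkpwb szax
Hunk 2: at line 6 remove [dloe,qkpwb] add [fheoz] -> 8 lines: tgtl egl lppn ypkz wgz wfg fheoz szax
Hunk 3: at line 2 remove [ypkz,wgz,wfg] add [xrt,wvls,ztpe] -> 8 lines: tgtl egl lppn xrt wvls ztpe fheoz szax
Final line 4: xrt

Answer: xrt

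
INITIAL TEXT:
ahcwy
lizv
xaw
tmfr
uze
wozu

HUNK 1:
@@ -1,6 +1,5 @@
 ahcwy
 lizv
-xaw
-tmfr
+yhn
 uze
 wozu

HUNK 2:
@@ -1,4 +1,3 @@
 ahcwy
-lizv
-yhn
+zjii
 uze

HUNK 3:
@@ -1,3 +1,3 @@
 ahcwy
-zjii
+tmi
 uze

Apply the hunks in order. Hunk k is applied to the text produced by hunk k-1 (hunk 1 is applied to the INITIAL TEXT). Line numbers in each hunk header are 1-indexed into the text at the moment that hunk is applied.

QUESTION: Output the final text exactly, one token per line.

Answer: ahcwy
tmi
uze
wozu

Derivation:
Hunk 1: at line 1 remove [xaw,tmfr] add [yhn] -> 5 lines: ahcwy lizv yhn uze wozu
Hunk 2: at line 1 remove [lizv,yhn] add [zjii] -> 4 lines: ahcwy zjii uze wozu
Hunk 3: at line 1 remove [zjii] add [tmi] -> 4 lines: ahcwy tmi uze wozu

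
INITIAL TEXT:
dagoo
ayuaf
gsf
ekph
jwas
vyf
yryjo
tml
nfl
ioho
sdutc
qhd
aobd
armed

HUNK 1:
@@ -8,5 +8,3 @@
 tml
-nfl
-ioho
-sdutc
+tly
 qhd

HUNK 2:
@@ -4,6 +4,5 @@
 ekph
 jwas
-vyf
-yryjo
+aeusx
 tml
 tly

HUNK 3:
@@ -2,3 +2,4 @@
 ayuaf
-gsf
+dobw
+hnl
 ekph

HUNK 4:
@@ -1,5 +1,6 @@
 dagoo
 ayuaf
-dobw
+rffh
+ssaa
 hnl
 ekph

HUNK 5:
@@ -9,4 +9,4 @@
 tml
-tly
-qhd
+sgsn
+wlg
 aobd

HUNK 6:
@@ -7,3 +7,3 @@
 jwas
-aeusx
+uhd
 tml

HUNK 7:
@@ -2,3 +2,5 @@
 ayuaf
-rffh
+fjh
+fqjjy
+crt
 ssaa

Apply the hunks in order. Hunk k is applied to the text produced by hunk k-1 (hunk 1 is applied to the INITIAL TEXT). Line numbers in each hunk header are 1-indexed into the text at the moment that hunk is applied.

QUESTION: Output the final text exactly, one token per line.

Answer: dagoo
ayuaf
fjh
fqjjy
crt
ssaa
hnl
ekph
jwas
uhd
tml
sgsn
wlg
aobd
armed

Derivation:
Hunk 1: at line 8 remove [nfl,ioho,sdutc] add [tly] -> 12 lines: dagoo ayuaf gsf ekph jwas vyf yryjo tml tly qhd aobd armed
Hunk 2: at line 4 remove [vyf,yryjo] add [aeusx] -> 11 lines: dagoo ayuaf gsf ekph jwas aeusx tml tly qhd aobd armed
Hunk 3: at line 2 remove [gsf] add [dobw,hnl] -> 12 lines: dagoo ayuaf dobw hnl ekph jwas aeusx tml tly qhd aobd armed
Hunk 4: at line 1 remove [dobw] add [rffh,ssaa] -> 13 lines: dagoo ayuaf rffh ssaa hnl ekph jwas aeusx tml tly qhd aobd armed
Hunk 5: at line 9 remove [tly,qhd] add [sgsn,wlg] -> 13 lines: dagoo ayuaf rffh ssaa hnl ekph jwas aeusx tml sgsn wlg aobd armed
Hunk 6: at line 7 remove [aeusx] add [uhd] -> 13 lines: dagoo ayuaf rffh ssaa hnl ekph jwas uhd tml sgsn wlg aobd armed
Hunk 7: at line 2 remove [rffh] add [fjh,fqjjy,crt] -> 15 lines: dagoo ayuaf fjh fqjjy crt ssaa hnl ekph jwas uhd tml sgsn wlg aobd armed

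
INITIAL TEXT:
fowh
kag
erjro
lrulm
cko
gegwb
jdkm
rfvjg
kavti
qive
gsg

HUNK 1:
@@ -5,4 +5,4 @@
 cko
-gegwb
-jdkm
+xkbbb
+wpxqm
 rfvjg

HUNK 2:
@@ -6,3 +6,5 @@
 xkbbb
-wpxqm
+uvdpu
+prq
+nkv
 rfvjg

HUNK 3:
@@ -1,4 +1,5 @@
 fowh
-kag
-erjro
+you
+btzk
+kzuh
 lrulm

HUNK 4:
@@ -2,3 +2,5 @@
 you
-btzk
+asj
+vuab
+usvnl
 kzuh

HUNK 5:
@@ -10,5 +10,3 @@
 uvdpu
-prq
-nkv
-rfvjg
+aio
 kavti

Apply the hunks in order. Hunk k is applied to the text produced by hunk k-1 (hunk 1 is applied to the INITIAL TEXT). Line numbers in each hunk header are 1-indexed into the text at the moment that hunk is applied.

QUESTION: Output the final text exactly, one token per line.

Hunk 1: at line 5 remove [gegwb,jdkm] add [xkbbb,wpxqm] -> 11 lines: fowh kag erjro lrulm cko xkbbb wpxqm rfvjg kavti qive gsg
Hunk 2: at line 6 remove [wpxqm] add [uvdpu,prq,nkv] -> 13 lines: fowh kag erjro lrulm cko xkbbb uvdpu prq nkv rfvjg kavti qive gsg
Hunk 3: at line 1 remove [kag,erjro] add [you,btzk,kzuh] -> 14 lines: fowh you btzk kzuh lrulm cko xkbbb uvdpu prq nkv rfvjg kavti qive gsg
Hunk 4: at line 2 remove [btzk] add [asj,vuab,usvnl] -> 16 lines: fowh you asj vuab usvnl kzuh lrulm cko xkbbb uvdpu prq nkv rfvjg kavti qive gsg
Hunk 5: at line 10 remove [prq,nkv,rfvjg] add [aio] -> 14 lines: fowh you asj vuab usvnl kzuh lrulm cko xkbbb uvdpu aio kavti qive gsg

Answer: fowh
you
asj
vuab
usvnl
kzuh
lrulm
cko
xkbbb
uvdpu
aio
kavti
qive
gsg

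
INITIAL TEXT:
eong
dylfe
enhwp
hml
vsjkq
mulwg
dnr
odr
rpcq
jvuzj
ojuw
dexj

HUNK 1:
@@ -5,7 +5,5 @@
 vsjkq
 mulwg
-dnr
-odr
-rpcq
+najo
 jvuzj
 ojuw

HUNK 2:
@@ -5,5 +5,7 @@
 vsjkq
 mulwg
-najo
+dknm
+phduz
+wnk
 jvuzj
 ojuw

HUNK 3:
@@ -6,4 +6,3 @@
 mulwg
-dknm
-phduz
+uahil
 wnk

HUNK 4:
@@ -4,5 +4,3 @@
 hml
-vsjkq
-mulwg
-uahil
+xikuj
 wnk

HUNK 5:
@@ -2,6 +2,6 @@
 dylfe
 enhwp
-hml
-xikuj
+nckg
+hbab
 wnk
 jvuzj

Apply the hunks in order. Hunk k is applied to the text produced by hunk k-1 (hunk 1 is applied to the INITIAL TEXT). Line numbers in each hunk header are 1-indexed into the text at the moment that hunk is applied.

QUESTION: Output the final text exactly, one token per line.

Hunk 1: at line 5 remove [dnr,odr,rpcq] add [najo] -> 10 lines: eong dylfe enhwp hml vsjkq mulwg najo jvuzj ojuw dexj
Hunk 2: at line 5 remove [najo] add [dknm,phduz,wnk] -> 12 lines: eong dylfe enhwp hml vsjkq mulwg dknm phduz wnk jvuzj ojuw dexj
Hunk 3: at line 6 remove [dknm,phduz] add [uahil] -> 11 lines: eong dylfe enhwp hml vsjkq mulwg uahil wnk jvuzj ojuw dexj
Hunk 4: at line 4 remove [vsjkq,mulwg,uahil] add [xikuj] -> 9 lines: eong dylfe enhwp hml xikuj wnk jvuzj ojuw dexj
Hunk 5: at line 2 remove [hml,xikuj] add [nckg,hbab] -> 9 lines: eong dylfe enhwp nckg hbab wnk jvuzj ojuw dexj

Answer: eong
dylfe
enhwp
nckg
hbab
wnk
jvuzj
ojuw
dexj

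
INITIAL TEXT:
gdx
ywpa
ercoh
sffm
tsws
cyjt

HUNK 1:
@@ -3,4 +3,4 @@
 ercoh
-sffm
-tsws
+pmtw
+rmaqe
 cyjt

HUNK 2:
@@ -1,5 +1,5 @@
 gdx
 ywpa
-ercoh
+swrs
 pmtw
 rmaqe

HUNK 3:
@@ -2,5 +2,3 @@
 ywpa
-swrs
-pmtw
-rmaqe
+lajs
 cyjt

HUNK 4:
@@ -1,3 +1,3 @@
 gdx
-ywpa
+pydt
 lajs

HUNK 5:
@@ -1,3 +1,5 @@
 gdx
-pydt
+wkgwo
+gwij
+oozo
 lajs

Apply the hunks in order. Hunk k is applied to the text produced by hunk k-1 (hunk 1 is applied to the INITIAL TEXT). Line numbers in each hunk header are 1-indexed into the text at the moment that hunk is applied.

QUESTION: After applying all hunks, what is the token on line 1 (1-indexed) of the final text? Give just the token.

Hunk 1: at line 3 remove [sffm,tsws] add [pmtw,rmaqe] -> 6 lines: gdx ywpa ercoh pmtw rmaqe cyjt
Hunk 2: at line 1 remove [ercoh] add [swrs] -> 6 lines: gdx ywpa swrs pmtw rmaqe cyjt
Hunk 3: at line 2 remove [swrs,pmtw,rmaqe] add [lajs] -> 4 lines: gdx ywpa lajs cyjt
Hunk 4: at line 1 remove [ywpa] add [pydt] -> 4 lines: gdx pydt lajs cyjt
Hunk 5: at line 1 remove [pydt] add [wkgwo,gwij,oozo] -> 6 lines: gdx wkgwo gwij oozo lajs cyjt
Final line 1: gdx

Answer: gdx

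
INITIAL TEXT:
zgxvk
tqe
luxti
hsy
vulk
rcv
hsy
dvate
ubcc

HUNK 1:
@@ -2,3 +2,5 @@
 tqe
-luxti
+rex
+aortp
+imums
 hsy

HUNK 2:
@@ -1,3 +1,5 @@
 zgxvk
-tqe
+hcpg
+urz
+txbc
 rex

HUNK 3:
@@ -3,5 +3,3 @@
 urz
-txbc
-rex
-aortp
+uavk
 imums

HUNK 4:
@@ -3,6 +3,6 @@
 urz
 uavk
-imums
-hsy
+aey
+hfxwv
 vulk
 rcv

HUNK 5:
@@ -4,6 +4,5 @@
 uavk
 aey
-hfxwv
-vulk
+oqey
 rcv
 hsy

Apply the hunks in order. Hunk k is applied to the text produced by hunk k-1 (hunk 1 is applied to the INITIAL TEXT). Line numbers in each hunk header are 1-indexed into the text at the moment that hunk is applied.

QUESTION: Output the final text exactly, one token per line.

Answer: zgxvk
hcpg
urz
uavk
aey
oqey
rcv
hsy
dvate
ubcc

Derivation:
Hunk 1: at line 2 remove [luxti] add [rex,aortp,imums] -> 11 lines: zgxvk tqe rex aortp imums hsy vulk rcv hsy dvate ubcc
Hunk 2: at line 1 remove [tqe] add [hcpg,urz,txbc] -> 13 lines: zgxvk hcpg urz txbc rex aortp imums hsy vulk rcv hsy dvate ubcc
Hunk 3: at line 3 remove [txbc,rex,aortp] add [uavk] -> 11 lines: zgxvk hcpg urz uavk imums hsy vulk rcv hsy dvate ubcc
Hunk 4: at line 3 remove [imums,hsy] add [aey,hfxwv] -> 11 lines: zgxvk hcpg urz uavk aey hfxwv vulk rcv hsy dvate ubcc
Hunk 5: at line 4 remove [hfxwv,vulk] add [oqey] -> 10 lines: zgxvk hcpg urz uavk aey oqey rcv hsy dvate ubcc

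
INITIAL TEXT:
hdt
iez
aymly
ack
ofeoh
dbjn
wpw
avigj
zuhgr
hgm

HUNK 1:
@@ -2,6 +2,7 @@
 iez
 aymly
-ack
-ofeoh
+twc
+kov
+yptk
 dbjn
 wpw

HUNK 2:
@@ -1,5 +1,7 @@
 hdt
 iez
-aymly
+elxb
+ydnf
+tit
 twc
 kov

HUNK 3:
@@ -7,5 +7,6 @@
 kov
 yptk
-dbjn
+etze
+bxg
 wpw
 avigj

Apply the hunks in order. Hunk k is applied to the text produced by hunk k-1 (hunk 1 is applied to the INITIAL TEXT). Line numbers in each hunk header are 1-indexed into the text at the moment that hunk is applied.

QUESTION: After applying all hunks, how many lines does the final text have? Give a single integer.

Answer: 14

Derivation:
Hunk 1: at line 2 remove [ack,ofeoh] add [twc,kov,yptk] -> 11 lines: hdt iez aymly twc kov yptk dbjn wpw avigj zuhgr hgm
Hunk 2: at line 1 remove [aymly] add [elxb,ydnf,tit] -> 13 lines: hdt iez elxb ydnf tit twc kov yptk dbjn wpw avigj zuhgr hgm
Hunk 3: at line 7 remove [dbjn] add [etze,bxg] -> 14 lines: hdt iez elxb ydnf tit twc kov yptk etze bxg wpw avigj zuhgr hgm
Final line count: 14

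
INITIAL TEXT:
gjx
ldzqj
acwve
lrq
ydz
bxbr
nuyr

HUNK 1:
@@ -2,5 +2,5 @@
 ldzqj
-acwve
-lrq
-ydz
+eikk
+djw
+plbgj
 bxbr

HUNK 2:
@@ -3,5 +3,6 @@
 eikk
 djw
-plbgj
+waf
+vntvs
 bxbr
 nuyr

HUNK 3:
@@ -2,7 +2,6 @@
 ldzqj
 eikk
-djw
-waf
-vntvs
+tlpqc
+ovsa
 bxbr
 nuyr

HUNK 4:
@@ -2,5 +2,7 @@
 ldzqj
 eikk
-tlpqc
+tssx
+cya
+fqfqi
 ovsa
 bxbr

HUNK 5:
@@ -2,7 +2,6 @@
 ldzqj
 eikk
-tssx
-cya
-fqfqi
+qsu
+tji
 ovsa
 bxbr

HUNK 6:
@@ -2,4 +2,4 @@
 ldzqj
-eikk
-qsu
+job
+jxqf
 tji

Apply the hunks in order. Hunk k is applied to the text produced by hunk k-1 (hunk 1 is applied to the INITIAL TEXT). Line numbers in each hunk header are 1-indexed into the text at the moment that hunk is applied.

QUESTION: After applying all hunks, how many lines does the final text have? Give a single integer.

Answer: 8

Derivation:
Hunk 1: at line 2 remove [acwve,lrq,ydz] add [eikk,djw,plbgj] -> 7 lines: gjx ldzqj eikk djw plbgj bxbr nuyr
Hunk 2: at line 3 remove [plbgj] add [waf,vntvs] -> 8 lines: gjx ldzqj eikk djw waf vntvs bxbr nuyr
Hunk 3: at line 2 remove [djw,waf,vntvs] add [tlpqc,ovsa] -> 7 lines: gjx ldzqj eikk tlpqc ovsa bxbr nuyr
Hunk 4: at line 2 remove [tlpqc] add [tssx,cya,fqfqi] -> 9 lines: gjx ldzqj eikk tssx cya fqfqi ovsa bxbr nuyr
Hunk 5: at line 2 remove [tssx,cya,fqfqi] add [qsu,tji] -> 8 lines: gjx ldzqj eikk qsu tji ovsa bxbr nuyr
Hunk 6: at line 2 remove [eikk,qsu] add [job,jxqf] -> 8 lines: gjx ldzqj job jxqf tji ovsa bxbr nuyr
Final line count: 8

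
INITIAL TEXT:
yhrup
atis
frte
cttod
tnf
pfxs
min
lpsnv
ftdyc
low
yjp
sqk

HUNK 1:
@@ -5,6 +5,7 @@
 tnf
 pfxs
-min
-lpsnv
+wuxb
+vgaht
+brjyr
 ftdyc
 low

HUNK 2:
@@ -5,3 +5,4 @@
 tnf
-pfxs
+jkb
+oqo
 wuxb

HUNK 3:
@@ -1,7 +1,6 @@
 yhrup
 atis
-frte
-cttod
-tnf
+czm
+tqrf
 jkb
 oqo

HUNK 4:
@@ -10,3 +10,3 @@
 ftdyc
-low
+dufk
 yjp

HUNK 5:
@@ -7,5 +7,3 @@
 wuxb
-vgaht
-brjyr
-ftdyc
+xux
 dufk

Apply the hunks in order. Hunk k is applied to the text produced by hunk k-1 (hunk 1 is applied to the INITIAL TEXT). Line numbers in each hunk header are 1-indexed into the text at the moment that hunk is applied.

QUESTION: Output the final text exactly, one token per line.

Answer: yhrup
atis
czm
tqrf
jkb
oqo
wuxb
xux
dufk
yjp
sqk

Derivation:
Hunk 1: at line 5 remove [min,lpsnv] add [wuxb,vgaht,brjyr] -> 13 lines: yhrup atis frte cttod tnf pfxs wuxb vgaht brjyr ftdyc low yjp sqk
Hunk 2: at line 5 remove [pfxs] add [jkb,oqo] -> 14 lines: yhrup atis frte cttod tnf jkb oqo wuxb vgaht brjyr ftdyc low yjp sqk
Hunk 3: at line 1 remove [frte,cttod,tnf] add [czm,tqrf] -> 13 lines: yhrup atis czm tqrf jkb oqo wuxb vgaht brjyr ftdyc low yjp sqk
Hunk 4: at line 10 remove [low] add [dufk] -> 13 lines: yhrup atis czm tqrf jkb oqo wuxb vgaht brjyr ftdyc dufk yjp sqk
Hunk 5: at line 7 remove [vgaht,brjyr,ftdyc] add [xux] -> 11 lines: yhrup atis czm tqrf jkb oqo wuxb xux dufk yjp sqk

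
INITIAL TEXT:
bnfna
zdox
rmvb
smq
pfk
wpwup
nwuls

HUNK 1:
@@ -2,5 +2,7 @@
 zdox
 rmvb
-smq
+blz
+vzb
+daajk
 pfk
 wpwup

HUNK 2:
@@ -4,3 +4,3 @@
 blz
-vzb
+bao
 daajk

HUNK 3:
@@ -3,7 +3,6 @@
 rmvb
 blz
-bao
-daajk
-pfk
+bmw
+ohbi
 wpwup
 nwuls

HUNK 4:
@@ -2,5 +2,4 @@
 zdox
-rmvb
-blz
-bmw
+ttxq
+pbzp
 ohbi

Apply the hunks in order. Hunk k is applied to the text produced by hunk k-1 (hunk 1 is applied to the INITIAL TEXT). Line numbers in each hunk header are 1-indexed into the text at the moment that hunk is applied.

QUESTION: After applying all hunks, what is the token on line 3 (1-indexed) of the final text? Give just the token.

Hunk 1: at line 2 remove [smq] add [blz,vzb,daajk] -> 9 lines: bnfna zdox rmvb blz vzb daajk pfk wpwup nwuls
Hunk 2: at line 4 remove [vzb] add [bao] -> 9 lines: bnfna zdox rmvb blz bao daajk pfk wpwup nwuls
Hunk 3: at line 3 remove [bao,daajk,pfk] add [bmw,ohbi] -> 8 lines: bnfna zdox rmvb blz bmw ohbi wpwup nwuls
Hunk 4: at line 2 remove [rmvb,blz,bmw] add [ttxq,pbzp] -> 7 lines: bnfna zdox ttxq pbzp ohbi wpwup nwuls
Final line 3: ttxq

Answer: ttxq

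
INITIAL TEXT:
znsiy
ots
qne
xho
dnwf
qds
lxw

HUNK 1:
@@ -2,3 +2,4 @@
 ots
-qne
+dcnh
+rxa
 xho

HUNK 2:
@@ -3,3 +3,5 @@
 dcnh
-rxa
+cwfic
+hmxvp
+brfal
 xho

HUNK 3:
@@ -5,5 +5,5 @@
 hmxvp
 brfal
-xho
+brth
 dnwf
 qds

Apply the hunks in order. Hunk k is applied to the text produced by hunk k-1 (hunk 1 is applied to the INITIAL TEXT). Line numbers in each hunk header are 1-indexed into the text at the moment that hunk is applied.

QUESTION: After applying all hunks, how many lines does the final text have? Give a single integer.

Answer: 10

Derivation:
Hunk 1: at line 2 remove [qne] add [dcnh,rxa] -> 8 lines: znsiy ots dcnh rxa xho dnwf qds lxw
Hunk 2: at line 3 remove [rxa] add [cwfic,hmxvp,brfal] -> 10 lines: znsiy ots dcnh cwfic hmxvp brfal xho dnwf qds lxw
Hunk 3: at line 5 remove [xho] add [brth] -> 10 lines: znsiy ots dcnh cwfic hmxvp brfal brth dnwf qds lxw
Final line count: 10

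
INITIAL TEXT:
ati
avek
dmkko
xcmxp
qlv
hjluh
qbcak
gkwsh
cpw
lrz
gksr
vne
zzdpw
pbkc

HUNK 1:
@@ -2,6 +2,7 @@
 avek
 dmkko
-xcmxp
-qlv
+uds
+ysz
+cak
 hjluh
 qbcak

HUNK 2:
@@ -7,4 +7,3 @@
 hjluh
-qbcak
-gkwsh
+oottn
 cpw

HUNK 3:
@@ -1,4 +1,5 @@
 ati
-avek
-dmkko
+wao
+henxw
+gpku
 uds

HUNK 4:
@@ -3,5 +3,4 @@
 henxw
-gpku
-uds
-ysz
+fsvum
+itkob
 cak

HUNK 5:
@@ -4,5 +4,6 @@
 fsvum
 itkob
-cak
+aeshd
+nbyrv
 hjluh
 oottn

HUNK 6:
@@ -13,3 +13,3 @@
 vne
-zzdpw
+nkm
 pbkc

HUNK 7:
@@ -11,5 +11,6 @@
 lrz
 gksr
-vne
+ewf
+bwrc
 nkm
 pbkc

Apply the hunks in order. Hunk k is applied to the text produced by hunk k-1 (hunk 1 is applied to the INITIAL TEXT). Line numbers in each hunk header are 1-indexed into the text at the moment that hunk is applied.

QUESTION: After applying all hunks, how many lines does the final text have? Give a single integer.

Hunk 1: at line 2 remove [xcmxp,qlv] add [uds,ysz,cak] -> 15 lines: ati avek dmkko uds ysz cak hjluh qbcak gkwsh cpw lrz gksr vne zzdpw pbkc
Hunk 2: at line 7 remove [qbcak,gkwsh] add [oottn] -> 14 lines: ati avek dmkko uds ysz cak hjluh oottn cpw lrz gksr vne zzdpw pbkc
Hunk 3: at line 1 remove [avek,dmkko] add [wao,henxw,gpku] -> 15 lines: ati wao henxw gpku uds ysz cak hjluh oottn cpw lrz gksr vne zzdpw pbkc
Hunk 4: at line 3 remove [gpku,uds,ysz] add [fsvum,itkob] -> 14 lines: ati wao henxw fsvum itkob cak hjluh oottn cpw lrz gksr vne zzdpw pbkc
Hunk 5: at line 4 remove [cak] add [aeshd,nbyrv] -> 15 lines: ati wao henxw fsvum itkob aeshd nbyrv hjluh oottn cpw lrz gksr vne zzdpw pbkc
Hunk 6: at line 13 remove [zzdpw] add [nkm] -> 15 lines: ati wao henxw fsvum itkob aeshd nbyrv hjluh oottn cpw lrz gksr vne nkm pbkc
Hunk 7: at line 11 remove [vne] add [ewf,bwrc] -> 16 lines: ati wao henxw fsvum itkob aeshd nbyrv hjluh oottn cpw lrz gksr ewf bwrc nkm pbkc
Final line count: 16

Answer: 16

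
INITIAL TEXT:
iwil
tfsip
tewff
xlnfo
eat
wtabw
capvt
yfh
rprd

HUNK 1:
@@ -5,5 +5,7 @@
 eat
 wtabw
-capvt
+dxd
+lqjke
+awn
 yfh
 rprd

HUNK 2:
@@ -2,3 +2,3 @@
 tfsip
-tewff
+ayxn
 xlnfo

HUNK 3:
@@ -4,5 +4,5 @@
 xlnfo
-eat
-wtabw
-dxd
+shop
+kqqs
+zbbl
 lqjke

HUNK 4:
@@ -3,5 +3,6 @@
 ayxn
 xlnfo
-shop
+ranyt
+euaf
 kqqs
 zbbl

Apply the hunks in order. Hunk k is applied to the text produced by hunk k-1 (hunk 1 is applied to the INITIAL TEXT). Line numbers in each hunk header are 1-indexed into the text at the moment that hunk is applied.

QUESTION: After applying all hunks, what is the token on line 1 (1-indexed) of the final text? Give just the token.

Answer: iwil

Derivation:
Hunk 1: at line 5 remove [capvt] add [dxd,lqjke,awn] -> 11 lines: iwil tfsip tewff xlnfo eat wtabw dxd lqjke awn yfh rprd
Hunk 2: at line 2 remove [tewff] add [ayxn] -> 11 lines: iwil tfsip ayxn xlnfo eat wtabw dxd lqjke awn yfh rprd
Hunk 3: at line 4 remove [eat,wtabw,dxd] add [shop,kqqs,zbbl] -> 11 lines: iwil tfsip ayxn xlnfo shop kqqs zbbl lqjke awn yfh rprd
Hunk 4: at line 3 remove [shop] add [ranyt,euaf] -> 12 lines: iwil tfsip ayxn xlnfo ranyt euaf kqqs zbbl lqjke awn yfh rprd
Final line 1: iwil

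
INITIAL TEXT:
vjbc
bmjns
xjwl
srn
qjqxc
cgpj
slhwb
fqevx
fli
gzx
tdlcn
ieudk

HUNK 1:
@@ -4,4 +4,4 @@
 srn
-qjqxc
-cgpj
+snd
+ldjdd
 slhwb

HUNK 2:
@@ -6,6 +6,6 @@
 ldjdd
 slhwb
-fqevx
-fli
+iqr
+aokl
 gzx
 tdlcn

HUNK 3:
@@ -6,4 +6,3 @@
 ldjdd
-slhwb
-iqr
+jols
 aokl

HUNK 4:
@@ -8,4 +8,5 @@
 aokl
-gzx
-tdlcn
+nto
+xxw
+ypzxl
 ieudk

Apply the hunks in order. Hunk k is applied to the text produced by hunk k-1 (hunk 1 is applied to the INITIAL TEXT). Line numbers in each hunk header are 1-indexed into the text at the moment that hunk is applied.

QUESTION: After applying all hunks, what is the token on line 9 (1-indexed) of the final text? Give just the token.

Hunk 1: at line 4 remove [qjqxc,cgpj] add [snd,ldjdd] -> 12 lines: vjbc bmjns xjwl srn snd ldjdd slhwb fqevx fli gzx tdlcn ieudk
Hunk 2: at line 6 remove [fqevx,fli] add [iqr,aokl] -> 12 lines: vjbc bmjns xjwl srn snd ldjdd slhwb iqr aokl gzx tdlcn ieudk
Hunk 3: at line 6 remove [slhwb,iqr] add [jols] -> 11 lines: vjbc bmjns xjwl srn snd ldjdd jols aokl gzx tdlcn ieudk
Hunk 4: at line 8 remove [gzx,tdlcn] add [nto,xxw,ypzxl] -> 12 lines: vjbc bmjns xjwl srn snd ldjdd jols aokl nto xxw ypzxl ieudk
Final line 9: nto

Answer: nto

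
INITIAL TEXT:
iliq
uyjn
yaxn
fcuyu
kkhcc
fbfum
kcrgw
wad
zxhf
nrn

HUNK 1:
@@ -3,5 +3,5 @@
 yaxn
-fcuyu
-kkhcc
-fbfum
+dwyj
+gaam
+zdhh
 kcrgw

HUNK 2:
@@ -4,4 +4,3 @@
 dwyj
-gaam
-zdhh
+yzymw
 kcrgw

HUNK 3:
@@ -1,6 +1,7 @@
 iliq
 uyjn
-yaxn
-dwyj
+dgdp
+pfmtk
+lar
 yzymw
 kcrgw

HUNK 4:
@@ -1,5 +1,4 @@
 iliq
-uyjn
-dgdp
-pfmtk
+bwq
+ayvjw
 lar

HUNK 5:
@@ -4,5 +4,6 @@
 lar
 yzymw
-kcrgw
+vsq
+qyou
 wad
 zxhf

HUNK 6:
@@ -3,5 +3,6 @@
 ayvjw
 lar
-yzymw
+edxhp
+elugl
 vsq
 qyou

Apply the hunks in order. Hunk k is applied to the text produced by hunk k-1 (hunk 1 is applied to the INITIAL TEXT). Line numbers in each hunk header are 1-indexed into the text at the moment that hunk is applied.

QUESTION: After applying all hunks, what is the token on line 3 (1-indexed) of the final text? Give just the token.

Hunk 1: at line 3 remove [fcuyu,kkhcc,fbfum] add [dwyj,gaam,zdhh] -> 10 lines: iliq uyjn yaxn dwyj gaam zdhh kcrgw wad zxhf nrn
Hunk 2: at line 4 remove [gaam,zdhh] add [yzymw] -> 9 lines: iliq uyjn yaxn dwyj yzymw kcrgw wad zxhf nrn
Hunk 3: at line 1 remove [yaxn,dwyj] add [dgdp,pfmtk,lar] -> 10 lines: iliq uyjn dgdp pfmtk lar yzymw kcrgw wad zxhf nrn
Hunk 4: at line 1 remove [uyjn,dgdp,pfmtk] add [bwq,ayvjw] -> 9 lines: iliq bwq ayvjw lar yzymw kcrgw wad zxhf nrn
Hunk 5: at line 4 remove [kcrgw] add [vsq,qyou] -> 10 lines: iliq bwq ayvjw lar yzymw vsq qyou wad zxhf nrn
Hunk 6: at line 3 remove [yzymw] add [edxhp,elugl] -> 11 lines: iliq bwq ayvjw lar edxhp elugl vsq qyou wad zxhf nrn
Final line 3: ayvjw

Answer: ayvjw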